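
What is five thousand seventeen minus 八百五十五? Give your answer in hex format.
Convert five thousand seventeen (English words) → 5×1000 + 17 = 5017 (decimal)
Convert 八百五十五 (Chinese numeral) → 8×100 + 5×10 + 5 = 855 (decimal)
Compute 5017 - 855 = 4162
Convert 4162 (decimal) → 4162 = 1×4096 + 4×16 + 2 → 0x1042 (hexadecimal)
0x1042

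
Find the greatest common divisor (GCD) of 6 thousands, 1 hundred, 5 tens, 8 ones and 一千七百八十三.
Convert 6 thousands, 1 hundred, 5 tens, 8 ones (place-value notation) → 6×1000 + 1×100 + 5×10 + 8 = 6158 (decimal)
Convert 一千七百八十三 (Chinese numeral) → 1×1000 + 7×100 + 8×10 + 3 = 1783 (decimal)
Compute gcd(6158, 1783) = 1
1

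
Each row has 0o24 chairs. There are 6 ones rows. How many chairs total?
Convert 0o24 (octal) → 2×8 + 4 = 20 (decimal)
Convert 6 ones (place-value notation) → 6 (decimal)
Compute 20 × 6 = 120
120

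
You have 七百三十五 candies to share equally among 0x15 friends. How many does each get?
Convert 七百三十五 (Chinese numeral) → 7×100 + 3×10 + 5 = 735 (decimal)
Convert 0x15 (hexadecimal) → 1×16 + 5 = 21 (decimal)
Compute 735 ÷ 21 = 35
35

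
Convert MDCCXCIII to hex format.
Convert MDCCXCIII (Roman numeral) → 1000 + 500 + 100 + 100 + 90 + 1 + 1 + 1 = 1793 (decimal)
Convert 1793 (decimal) → 1793 = 7×256 + 1 → 0x701 (hexadecimal)
0x701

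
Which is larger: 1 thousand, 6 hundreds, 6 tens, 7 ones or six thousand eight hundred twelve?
Convert 1 thousand, 6 hundreds, 6 tens, 7 ones (place-value notation) → 1×1000 + 6×100 + 6×10 + 7 = 1667 (decimal)
Convert six thousand eight hundred twelve (English words) → 6×1000 + 8×100 + 12 = 6812 (decimal)
Compare 1667 vs 6812: larger = 6812
6812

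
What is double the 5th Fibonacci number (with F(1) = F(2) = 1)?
The 5th Fibonacci number (with F(1) = F(2) = 1): 1, 1, 2, 3, 5 → 5
Compute 5 × 2 = 10
10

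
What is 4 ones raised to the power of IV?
Convert 4 ones (place-value notation) → 4 (decimal)
Convert IV (Roman numeral) → 4 (decimal)
Compute 4 ^ 4 = 256
256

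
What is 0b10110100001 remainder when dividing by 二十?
Convert 0b10110100001 (binary) → 1024 + 256 + 128 + 32 + 1 = 1441 (decimal)
Convert 二十 (Chinese numeral) → 2×10 = 20 (decimal)
Compute 1441 mod 20 = 1
1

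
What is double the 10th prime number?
The 10th prime number = 29
Compute 29 × 2 = 58
58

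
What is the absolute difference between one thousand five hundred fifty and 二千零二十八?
Convert one thousand five hundred fifty (English words) → 1×1000 + 5×100 + 50 = 1550 (decimal)
Convert 二千零二十八 (Chinese numeral) → 2×1000 + 2×10 + 8 = 2028 (decimal)
Compute |1550 - 2028| = 478
478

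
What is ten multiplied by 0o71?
Convert ten (English words) → 10 (decimal)
Convert 0o71 (octal) → 7×8 + 1 = 57 (decimal)
Compute 10 × 57 = 570
570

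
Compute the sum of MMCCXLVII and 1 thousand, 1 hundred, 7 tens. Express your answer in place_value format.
Convert MMCCXLVII (Roman numeral) → 1000 + 1000 + 100 + 100 + 40 + 5 + 1 + 1 = 2247 (decimal)
Convert 1 thousand, 1 hundred, 7 tens (place-value notation) → 1×1000 + 1×100 + 7×10 = 1170 (decimal)
Compute 2247 + 1170 = 3417
Convert 3417 (decimal) → 3417 = 3×1000 + 4×100 + 1×10 + 7 → 3 thousands, 4 hundreds, 1 ten, 7 ones (place-value notation)
3 thousands, 4 hundreds, 1 ten, 7 ones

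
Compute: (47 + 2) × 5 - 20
Parentheses first: 47 + 2 = 49
Multiply: 49 × 5 = 245
Subtract: 245 - 20 = 225
225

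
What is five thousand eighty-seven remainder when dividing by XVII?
Convert five thousand eighty-seven (English words) → 5×1000 + 87 = 5087 (decimal)
Convert XVII (Roman numeral) → 10 + 5 + 1 + 1 = 17 (decimal)
Compute 5087 mod 17 = 4
4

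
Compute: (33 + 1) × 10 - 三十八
Convert 三十八 (Chinese numeral) → 3×10 + 8 = 38 (decimal)
Expression in decimal: (33 + 1) × 10 - 38
Parentheses first: 33 + 1 = 34
Multiply: 34 × 10 = 340
Subtract: 340 - 38 = 302
302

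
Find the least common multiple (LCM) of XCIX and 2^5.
Convert XCIX (Roman numeral) → 90 + 9 = 99 (decimal)
Convert 2^5 (power) → 32 (decimal)
Compute lcm(99, 32) = 3168
3168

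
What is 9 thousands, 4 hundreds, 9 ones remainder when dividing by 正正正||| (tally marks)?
Convert 9 thousands, 4 hundreds, 9 ones (place-value notation) → 9×1000 + 4×100 + 9 = 9409 (decimal)
Convert 正正正||| (tally marks) → 5 + 5 + 5 + 3 = 18 (decimal)
Compute 9409 mod 18 = 13
13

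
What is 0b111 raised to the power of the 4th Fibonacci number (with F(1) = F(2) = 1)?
Convert 0b111 (binary) → 4 + 2 + 1 = 7 (decimal)
Convert the 4th Fibonacci number (with F(1) = F(2) = 1) (Fibonacci index) → 1, 1, 2, 3 → 3 (decimal)
Compute 7 ^ 3 = 343
343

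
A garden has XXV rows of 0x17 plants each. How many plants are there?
Convert 0x17 (hexadecimal) → 1×16 + 7 = 23 (decimal)
Convert XXV (Roman numeral) → 10 + 10 + 5 = 25 (decimal)
Compute 23 × 25 = 575
575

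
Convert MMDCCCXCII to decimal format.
Convert MMDCCCXCII (Roman numeral) → 1000 + 1000 + 500 + 100 + 100 + 100 + 90 + 1 + 1 = 2892 (decimal)
2892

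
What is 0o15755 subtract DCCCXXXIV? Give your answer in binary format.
Convert 0o15755 (octal) → 1×4096 + 5×512 + 7×64 + 5×8 + 5 = 7149 (decimal)
Convert DCCCXXXIV (Roman numeral) → 500 + 100 + 100 + 100 + 10 + 10 + 10 + 4 = 834 (decimal)
Compute 7149 - 834 = 6315
Convert 6315 (decimal) → 6315 = 4096 + 2048 + 128 + 32 + 8 + 2 + 1 → 0b1100010101011 (binary)
0b1100010101011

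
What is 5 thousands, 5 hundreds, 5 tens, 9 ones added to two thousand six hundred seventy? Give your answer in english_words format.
Convert 5 thousands, 5 hundreds, 5 tens, 9 ones (place-value notation) → 5×1000 + 5×100 + 5×10 + 9 = 5559 (decimal)
Convert two thousand six hundred seventy (English words) → 2×1000 + 6×100 + 70 = 2670 (decimal)
Compute 5559 + 2670 = 8229
Convert 8229 (decimal) → 8229 = 8×1000 + 2×100 + 29 → eight thousand two hundred twenty-nine (English words)
eight thousand two hundred twenty-nine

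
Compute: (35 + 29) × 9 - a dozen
Convert a dozen (colloquial) → 12 (decimal)
Expression in decimal: (35 + 29) × 9 - 12
Parentheses first: 35 + 29 = 64
Multiply: 64 × 9 = 576
Subtract: 576 - 12 = 564
564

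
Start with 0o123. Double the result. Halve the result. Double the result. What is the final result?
Convert 0o123 (octal) → 1×64 + 2×8 + 3 = 83 (decimal)
Start: 83
83 × 2 = 166
166 ÷ 2 = 83
83 × 2 = 166
166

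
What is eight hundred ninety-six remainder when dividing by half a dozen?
Convert eight hundred ninety-six (English words) → 8×100 + 96 = 896 (decimal)
Convert half a dozen (colloquial) → 6 (decimal)
Compute 896 mod 6 = 2
2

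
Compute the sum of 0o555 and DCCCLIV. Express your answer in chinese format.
Convert 0o555 (octal) → 5×64 + 5×8 + 5 = 365 (decimal)
Convert DCCCLIV (Roman numeral) → 500 + 100 + 100 + 100 + 50 + 4 = 854 (decimal)
Compute 365 + 854 = 1219
Convert 1219 (decimal) → 1219 = 1×1000 + 2×100 + 1×10 + 9 → 一千二百一十九 (Chinese numeral)
一千二百一十九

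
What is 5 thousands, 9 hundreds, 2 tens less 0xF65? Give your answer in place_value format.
Convert 5 thousands, 9 hundreds, 2 tens (place-value notation) → 5×1000 + 9×100 + 2×10 = 5920 (decimal)
Convert 0xF65 (hexadecimal) → 15×256 + 6×16 + 5 = 3941 (decimal)
Compute 5920 - 3941 = 1979
Convert 1979 (decimal) → 1979 = 1×1000 + 9×100 + 7×10 + 9 → 1 thousand, 9 hundreds, 7 tens, 9 ones (place-value notation)
1 thousand, 9 hundreds, 7 tens, 9 ones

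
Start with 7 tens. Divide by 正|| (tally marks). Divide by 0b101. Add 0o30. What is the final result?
Convert 7 tens (place-value notation) → 7×10 = 70 (decimal)
Start: 70
Convert 正|| (tally marks) → 5 + 2 = 7 (decimal)
70 ÷ 7 = 10
Convert 0b101 (binary) → 4 + 1 = 5 (decimal)
10 ÷ 5 = 2
Convert 0o30 (octal) → 3×8 = 24 (decimal)
2 + 24 = 26
26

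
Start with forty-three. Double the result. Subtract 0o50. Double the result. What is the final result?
Convert forty-three (English words) → 43 (decimal)
Start: 43
43 × 2 = 86
Convert 0o50 (octal) → 5×8 = 40 (decimal)
86 - 40 = 46
46 × 2 = 92
92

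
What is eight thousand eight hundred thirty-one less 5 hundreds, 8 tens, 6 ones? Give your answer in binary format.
Convert eight thousand eight hundred thirty-one (English words) → 8×1000 + 8×100 + 31 = 8831 (decimal)
Convert 5 hundreds, 8 tens, 6 ones (place-value notation) → 5×100 + 8×10 + 6 = 586 (decimal)
Compute 8831 - 586 = 8245
Convert 8245 (decimal) → 8245 = 8192 + 32 + 16 + 4 + 1 → 0b10000000110101 (binary)
0b10000000110101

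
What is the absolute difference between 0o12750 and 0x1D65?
Convert 0o12750 (octal) → 1×4096 + 2×512 + 7×64 + 5×8 = 5608 (decimal)
Convert 0x1D65 (hexadecimal) → 1×4096 + 13×256 + 6×16 + 5 = 7525 (decimal)
Compute |5608 - 7525| = 1917
1917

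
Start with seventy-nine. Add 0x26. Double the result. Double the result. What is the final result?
Convert seventy-nine (English words) → 79 (decimal)
Start: 79
Convert 0x26 (hexadecimal) → 2×16 + 6 = 38 (decimal)
79 + 38 = 117
117 × 2 = 234
234 × 2 = 468
468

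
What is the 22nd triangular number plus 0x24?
The 22nd triangular number = 22×23/2 = 253
Convert 0x24 (hexadecimal) → 2×16 + 4 = 36 (decimal)
Compute 253 + 36 = 289
289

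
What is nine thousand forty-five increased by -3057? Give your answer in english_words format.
Convert nine thousand forty-five (English words) → 9×1000 + 45 = 9045 (decimal)
Compute 9045 + -3057 = 5988
Convert 5988 (decimal) → 5988 = 5×1000 + 9×100 + 88 → five thousand nine hundred eighty-eight (English words)
five thousand nine hundred eighty-eight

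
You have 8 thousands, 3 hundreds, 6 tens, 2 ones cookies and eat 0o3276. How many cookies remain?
Convert 8 thousands, 3 hundreds, 6 tens, 2 ones (place-value notation) → 8×1000 + 3×100 + 6×10 + 2 = 8362 (decimal)
Convert 0o3276 (octal) → 3×512 + 2×64 + 7×8 + 6 = 1726 (decimal)
Compute 8362 - 1726 = 6636
6636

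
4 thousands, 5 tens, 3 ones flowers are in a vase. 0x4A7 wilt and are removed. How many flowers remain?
Convert 4 thousands, 5 tens, 3 ones (place-value notation) → 4×1000 + 5×10 + 3 = 4053 (decimal)
Convert 0x4A7 (hexadecimal) → 4×256 + 10×16 + 7 = 1191 (decimal)
Compute 4053 - 1191 = 2862
2862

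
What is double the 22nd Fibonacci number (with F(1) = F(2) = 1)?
The 22nd Fibonacci number (with F(1) = F(2) = 1) = 17711
Compute 17711 × 2 = 35422
35422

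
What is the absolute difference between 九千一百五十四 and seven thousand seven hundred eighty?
Convert 九千一百五十四 (Chinese numeral) → 9×1000 + 1×100 + 5×10 + 4 = 9154 (decimal)
Convert seven thousand seven hundred eighty (English words) → 7×1000 + 7×100 + 80 = 7780 (decimal)
Compute |9154 - 7780| = 1374
1374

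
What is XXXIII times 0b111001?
Convert XXXIII (Roman numeral) → 10 + 10 + 10 + 1 + 1 + 1 = 33 (decimal)
Convert 0b111001 (binary) → 32 + 16 + 8 + 1 = 57 (decimal)
Compute 33 × 57 = 1881
1881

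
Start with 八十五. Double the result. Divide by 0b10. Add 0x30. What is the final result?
Convert 八十五 (Chinese numeral) → 8×10 + 5 = 85 (decimal)
Start: 85
85 × 2 = 170
Convert 0b10 (binary) → 2 (decimal)
170 ÷ 2 = 85
Convert 0x30 (hexadecimal) → 3×16 = 48 (decimal)
85 + 48 = 133
133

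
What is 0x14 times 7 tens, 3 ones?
Convert 0x14 (hexadecimal) → 1×16 + 4 = 20 (decimal)
Convert 7 tens, 3 ones (place-value notation) → 7×10 + 3 = 73 (decimal)
Compute 20 × 73 = 1460
1460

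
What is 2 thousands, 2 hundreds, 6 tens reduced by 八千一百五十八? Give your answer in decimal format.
Convert 2 thousands, 2 hundreds, 6 tens (place-value notation) → 2×1000 + 2×100 + 6×10 = 2260 (decimal)
Convert 八千一百五十八 (Chinese numeral) → 8×1000 + 1×100 + 5×10 + 8 = 8158 (decimal)
Compute 2260 - 8158 = -5898
-5898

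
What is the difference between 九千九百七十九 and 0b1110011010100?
Convert 九千九百七十九 (Chinese numeral) → 9×1000 + 9×100 + 7×10 + 9 = 9979 (decimal)
Convert 0b1110011010100 (binary) → 4096 + 2048 + 1024 + 128 + 64 + 16 + 4 = 7380 (decimal)
Difference: |9979 - 7380| = 2599
2599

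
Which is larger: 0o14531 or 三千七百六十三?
Convert 0o14531 (octal) → 1×4096 + 4×512 + 5×64 + 3×8 + 1 = 6489 (decimal)
Convert 三千七百六十三 (Chinese numeral) → 3×1000 + 7×100 + 6×10 + 3 = 3763 (decimal)
Compare 6489 vs 3763: larger = 6489
6489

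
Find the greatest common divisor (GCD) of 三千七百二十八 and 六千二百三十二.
Convert 三千七百二十八 (Chinese numeral) → 3×1000 + 7×100 + 2×10 + 8 = 3728 (decimal)
Convert 六千二百三十二 (Chinese numeral) → 6×1000 + 2×100 + 3×10 + 2 = 6232 (decimal)
Compute gcd(3728, 6232) = 8
8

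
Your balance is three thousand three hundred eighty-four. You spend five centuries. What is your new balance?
Convert three thousand three hundred eighty-four (English words) → 3×1000 + 3×100 + 84 = 3384 (decimal)
Convert five centuries (colloquial) → 500 (decimal)
Compute 3384 - 500 = 2884
2884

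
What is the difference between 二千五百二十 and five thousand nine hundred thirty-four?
Convert 二千五百二十 (Chinese numeral) → 2×1000 + 5×100 + 2×10 = 2520 (decimal)
Convert five thousand nine hundred thirty-four (English words) → 5×1000 + 9×100 + 34 = 5934 (decimal)
Difference: |2520 - 5934| = 3414
3414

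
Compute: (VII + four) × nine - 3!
Convert VII (Roman numeral) → 5 + 1 + 1 = 7 (decimal)
Convert four (English words) → 4 (decimal)
Convert nine (English words) → 9 (decimal)
Convert 3! (factorial) → 6 (decimal)
Expression in decimal: (7 + 4) × 9 - 6
Parentheses first: 7 + 4 = 11
Multiply: 11 × 9 = 99
Subtract: 99 - 6 = 93
93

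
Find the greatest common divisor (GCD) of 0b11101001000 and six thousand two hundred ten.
Convert 0b11101001000 (binary) → 1024 + 512 + 256 + 64 + 8 = 1864 (decimal)
Convert six thousand two hundred ten (English words) → 6×1000 + 2×100 + 10 = 6210 (decimal)
Compute gcd(1864, 6210) = 2
2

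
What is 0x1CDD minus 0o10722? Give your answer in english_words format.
Convert 0x1CDD (hexadecimal) → 1×4096 + 12×256 + 13×16 + 13 = 7389 (decimal)
Convert 0o10722 (octal) → 1×4096 + 7×64 + 2×8 + 2 = 4562 (decimal)
Compute 7389 - 4562 = 2827
Convert 2827 (decimal) → 2827 = 2×1000 + 8×100 + 27 → two thousand eight hundred twenty-seven (English words)
two thousand eight hundred twenty-seven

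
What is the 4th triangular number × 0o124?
Convert the 4th triangular number (triangular index) → 4×5/2 = 10 (decimal)
Convert 0o124 (octal) → 1×64 + 2×8 + 4 = 84 (decimal)
Compute 10 × 84 = 840
840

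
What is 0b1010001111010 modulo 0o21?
Convert 0b1010001111010 (binary) → 4096 + 1024 + 64 + 32 + 16 + 8 + 2 = 5242 (decimal)
Convert 0o21 (octal) → 2×8 + 1 = 17 (decimal)
Compute 5242 mod 17 = 6
6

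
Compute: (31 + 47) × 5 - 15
Parentheses first: 31 + 47 = 78
Multiply: 78 × 5 = 390
Subtract: 390 - 15 = 375
375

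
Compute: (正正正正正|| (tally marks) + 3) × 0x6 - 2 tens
Convert 正正正正正|| (tally marks) → 5 + 5 + 5 + 5 + 5 + 2 = 27 (decimal)
Convert 0x6 (hexadecimal) → 6 (decimal)
Convert 2 tens (place-value notation) → 2×10 = 20 (decimal)
Expression in decimal: (27 + 3) × 6 - 20
Parentheses first: 27 + 3 = 30
Multiply: 30 × 6 = 180
Subtract: 180 - 20 = 160
160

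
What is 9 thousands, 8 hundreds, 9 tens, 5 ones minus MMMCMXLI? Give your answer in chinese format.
Convert 9 thousands, 8 hundreds, 9 tens, 5 ones (place-value notation) → 9×1000 + 8×100 + 9×10 + 5 = 9895 (decimal)
Convert MMMCMXLI (Roman numeral) → 1000 + 1000 + 1000 + 900 + 40 + 1 = 3941 (decimal)
Compute 9895 - 3941 = 5954
Convert 5954 (decimal) → 5954 = 5×1000 + 9×100 + 5×10 + 4 → 五千九百五十四 (Chinese numeral)
五千九百五十四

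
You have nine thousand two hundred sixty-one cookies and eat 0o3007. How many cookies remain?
Convert nine thousand two hundred sixty-one (English words) → 9×1000 + 2×100 + 61 = 9261 (decimal)
Convert 0o3007 (octal) → 3×512 + 7 = 1543 (decimal)
Compute 9261 - 1543 = 7718
7718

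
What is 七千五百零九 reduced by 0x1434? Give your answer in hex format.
Convert 七千五百零九 (Chinese numeral) → 7×1000 + 5×100 + 9 = 7509 (decimal)
Convert 0x1434 (hexadecimal) → 1×4096 + 4×256 + 3×16 + 4 = 5172 (decimal)
Compute 7509 - 5172 = 2337
Convert 2337 (decimal) → 2337 = 9×256 + 2×16 + 1 → 0x921 (hexadecimal)
0x921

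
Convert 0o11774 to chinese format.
Convert 0o11774 (octal) → 1×4096 + 1×512 + 7×64 + 7×8 + 4 = 5116 (decimal)
Convert 5116 (decimal) → 5116 = 5×1000 + 1×100 + 1×10 + 6 → 五千一百一十六 (Chinese numeral)
五千一百一十六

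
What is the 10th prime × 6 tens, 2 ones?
Convert the 10th prime (prime index) → 29 (decimal)
Convert 6 tens, 2 ones (place-value notation) → 6×10 + 2 = 62 (decimal)
Compute 29 × 62 = 1798
1798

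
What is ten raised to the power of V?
Convert ten (English words) → 10 (decimal)
Convert V (Roman numeral) → 5 (decimal)
Compute 10 ^ 5 = 100000
100000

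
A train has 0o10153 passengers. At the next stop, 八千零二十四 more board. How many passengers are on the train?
Convert 0o10153 (octal) → 1×4096 + 1×64 + 5×8 + 3 = 4203 (decimal)
Convert 八千零二十四 (Chinese numeral) → 8×1000 + 2×10 + 4 = 8024 (decimal)
Compute 4203 + 8024 = 12227
12227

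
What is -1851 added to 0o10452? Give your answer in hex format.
Convert 0o10452 (octal) → 1×4096 + 4×64 + 5×8 + 2 = 4394 (decimal)
Compute -1851 + 4394 = 2543
Convert 2543 (decimal) → 2543 = 9×256 + 14×16 + 15 → 0x9EF (hexadecimal)
0x9EF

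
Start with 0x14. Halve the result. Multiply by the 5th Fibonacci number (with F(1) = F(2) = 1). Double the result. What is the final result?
Convert 0x14 (hexadecimal) → 1×16 + 4 = 20 (decimal)
Start: 20
20 ÷ 2 = 10
Convert the 5th Fibonacci number (with F(1) = F(2) = 1) (Fibonacci index) → 1, 1, 2, 3, 5 → 5 (decimal)
10 × 5 = 50
50 × 2 = 100
100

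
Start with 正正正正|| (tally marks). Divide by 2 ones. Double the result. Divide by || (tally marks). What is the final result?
Convert 正正正正|| (tally marks) → 5 + 5 + 5 + 5 + 2 = 22 (decimal)
Start: 22
Convert 2 ones (place-value notation) → 2 (decimal)
22 ÷ 2 = 11
11 × 2 = 22
Convert || (tally marks) → 2 (decimal)
22 ÷ 2 = 11
11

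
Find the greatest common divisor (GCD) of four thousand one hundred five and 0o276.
Convert four thousand one hundred five (English words) → 4×1000 + 1×100 + 5 = 4105 (decimal)
Convert 0o276 (octal) → 2×64 + 7×8 + 6 = 190 (decimal)
Compute gcd(4105, 190) = 5
5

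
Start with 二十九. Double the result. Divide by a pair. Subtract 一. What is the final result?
Convert 二十九 (Chinese numeral) → 2×10 + 9 = 29 (decimal)
Start: 29
29 × 2 = 58
Convert a pair (colloquial) → 2 (decimal)
58 ÷ 2 = 29
Convert 一 (Chinese numeral) → 1 (decimal)
29 - 1 = 28
28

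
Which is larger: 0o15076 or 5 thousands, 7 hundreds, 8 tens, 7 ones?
Convert 0o15076 (octal) → 1×4096 + 5×512 + 7×8 + 6 = 6718 (decimal)
Convert 5 thousands, 7 hundreds, 8 tens, 7 ones (place-value notation) → 5×1000 + 7×100 + 8×10 + 7 = 5787 (decimal)
Compare 6718 vs 5787: larger = 6718
6718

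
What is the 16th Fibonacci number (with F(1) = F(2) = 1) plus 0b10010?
The 16th Fibonacci number (with F(1) = F(2) = 1) = 987
Convert 0b10010 (binary) → 16 + 2 = 18 (decimal)
Compute 987 + 18 = 1005
1005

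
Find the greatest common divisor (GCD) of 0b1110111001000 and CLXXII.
Convert 0b1110111001000 (binary) → 4096 + 2048 + 1024 + 256 + 128 + 64 + 8 = 7624 (decimal)
Convert CLXXII (Roman numeral) → 100 + 50 + 10 + 10 + 1 + 1 = 172 (decimal)
Compute gcd(7624, 172) = 4
4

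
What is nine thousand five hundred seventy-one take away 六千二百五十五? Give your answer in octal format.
Convert nine thousand five hundred seventy-one (English words) → 9×1000 + 5×100 + 71 = 9571 (decimal)
Convert 六千二百五十五 (Chinese numeral) → 6×1000 + 2×100 + 5×10 + 5 = 6255 (decimal)
Compute 9571 - 6255 = 3316
Convert 3316 (decimal) → 3316 = 6×512 + 3×64 + 6×8 + 4 → 0o6364 (octal)
0o6364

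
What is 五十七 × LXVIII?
Convert 五十七 (Chinese numeral) → 5×10 + 7 = 57 (decimal)
Convert LXVIII (Roman numeral) → 50 + 10 + 5 + 1 + 1 + 1 = 68 (decimal)
Compute 57 × 68 = 3876
3876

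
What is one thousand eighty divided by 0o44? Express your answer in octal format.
Convert one thousand eighty (English words) → 1×1000 + 80 = 1080 (decimal)
Convert 0o44 (octal) → 4×8 + 4 = 36 (decimal)
Compute 1080 ÷ 36 = 30
Convert 30 (decimal) → 30 = 3×8 + 6 → 0o36 (octal)
0o36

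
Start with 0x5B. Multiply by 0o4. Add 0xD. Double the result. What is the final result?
Convert 0x5B (hexadecimal) → 5×16 + 11 = 91 (decimal)
Start: 91
Convert 0o4 (octal) → 4 (decimal)
91 × 4 = 364
Convert 0xD (hexadecimal) → 13 (decimal)
364 + 13 = 377
377 × 2 = 754
754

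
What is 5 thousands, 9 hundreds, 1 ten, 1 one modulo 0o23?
Convert 5 thousands, 9 hundreds, 1 ten, 1 one (place-value notation) → 5×1000 + 9×100 + 1×10 + 1 = 5911 (decimal)
Convert 0o23 (octal) → 2×8 + 3 = 19 (decimal)
Compute 5911 mod 19 = 2
2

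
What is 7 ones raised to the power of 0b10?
Convert 7 ones (place-value notation) → 7 (decimal)
Convert 0b10 (binary) → 2 (decimal)
Compute 7 ^ 2 = 49
49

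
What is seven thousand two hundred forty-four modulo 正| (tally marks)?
Convert seven thousand two hundred forty-four (English words) → 7×1000 + 2×100 + 44 = 7244 (decimal)
Convert 正| (tally marks) → 5 + 1 = 6 (decimal)
Compute 7244 mod 6 = 2
2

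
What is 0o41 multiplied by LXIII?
Convert 0o41 (octal) → 4×8 + 1 = 33 (decimal)
Convert LXIII (Roman numeral) → 50 + 10 + 1 + 1 + 1 = 63 (decimal)
Compute 33 × 63 = 2079
2079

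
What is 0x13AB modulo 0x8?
Convert 0x13AB (hexadecimal) → 1×4096 + 3×256 + 10×16 + 11 = 5035 (decimal)
Convert 0x8 (hexadecimal) → 8 (decimal)
Compute 5035 mod 8 = 3
3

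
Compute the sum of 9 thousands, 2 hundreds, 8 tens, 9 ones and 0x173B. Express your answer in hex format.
Convert 9 thousands, 2 hundreds, 8 tens, 9 ones (place-value notation) → 9×1000 + 2×100 + 8×10 + 9 = 9289 (decimal)
Convert 0x173B (hexadecimal) → 1×4096 + 7×256 + 3×16 + 11 = 5947 (decimal)
Compute 9289 + 5947 = 15236
Convert 15236 (decimal) → 15236 = 3×4096 + 11×256 + 8×16 + 4 → 0x3B84 (hexadecimal)
0x3B84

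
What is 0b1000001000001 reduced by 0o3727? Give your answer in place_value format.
Convert 0b1000001000001 (binary) → 4096 + 64 + 1 = 4161 (decimal)
Convert 0o3727 (octal) → 3×512 + 7×64 + 2×8 + 7 = 2007 (decimal)
Compute 4161 - 2007 = 2154
Convert 2154 (decimal) → 2154 = 2×1000 + 1×100 + 5×10 + 4 → 2 thousands, 1 hundred, 5 tens, 4 ones (place-value notation)
2 thousands, 1 hundred, 5 tens, 4 ones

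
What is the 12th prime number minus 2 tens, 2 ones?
The 12th prime number = 37
Convert 2 tens, 2 ones (place-value notation) → 2×10 + 2 = 22 (decimal)
Compute 37 - 22 = 15
15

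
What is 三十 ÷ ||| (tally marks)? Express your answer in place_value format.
Convert 三十 (Chinese numeral) → 3×10 = 30 (decimal)
Convert ||| (tally marks) → 3 (decimal)
Compute 30 ÷ 3 = 10
Convert 10 (decimal) → 10 = 1×10 → 1 ten (place-value notation)
1 ten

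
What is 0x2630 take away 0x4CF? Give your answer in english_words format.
Convert 0x2630 (hexadecimal) → 2×4096 + 6×256 + 3×16 = 9776 (decimal)
Convert 0x4CF (hexadecimal) → 4×256 + 12×16 + 15 = 1231 (decimal)
Compute 9776 - 1231 = 8545
Convert 8545 (decimal) → 8545 = 8×1000 + 5×100 + 45 → eight thousand five hundred forty-five (English words)
eight thousand five hundred forty-five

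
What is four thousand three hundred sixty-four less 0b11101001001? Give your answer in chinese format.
Convert four thousand three hundred sixty-four (English words) → 4×1000 + 3×100 + 64 = 4364 (decimal)
Convert 0b11101001001 (binary) → 1024 + 512 + 256 + 64 + 8 + 1 = 1865 (decimal)
Compute 4364 - 1865 = 2499
Convert 2499 (decimal) → 2499 = 2×1000 + 4×100 + 9×10 + 9 → 二千四百九十九 (Chinese numeral)
二千四百九十九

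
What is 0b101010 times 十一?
Convert 0b101010 (binary) → 32 + 8 + 2 = 42 (decimal)
Convert 十一 (Chinese numeral) → 1×10 + 1 = 11 (decimal)
Compute 42 × 11 = 462
462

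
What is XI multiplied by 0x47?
Convert XI (Roman numeral) → 10 + 1 = 11 (decimal)
Convert 0x47 (hexadecimal) → 4×16 + 7 = 71 (decimal)
Compute 11 × 71 = 781
781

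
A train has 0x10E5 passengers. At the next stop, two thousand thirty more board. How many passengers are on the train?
Convert 0x10E5 (hexadecimal) → 1×4096 + 14×16 + 5 = 4325 (decimal)
Convert two thousand thirty (English words) → 2×1000 + 30 = 2030 (decimal)
Compute 4325 + 2030 = 6355
6355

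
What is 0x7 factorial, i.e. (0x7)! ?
Convert 0x7 (hexadecimal) → 7 (decimal)
Compute 7! = 5040
5040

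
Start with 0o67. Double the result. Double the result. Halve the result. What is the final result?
Convert 0o67 (octal) → 6×8 + 7 = 55 (decimal)
Start: 55
55 × 2 = 110
110 × 2 = 220
220 ÷ 2 = 110
110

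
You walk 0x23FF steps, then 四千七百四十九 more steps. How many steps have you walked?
Convert 0x23FF (hexadecimal) → 2×4096 + 3×256 + 15×16 + 15 = 9215 (decimal)
Convert 四千七百四十九 (Chinese numeral) → 4×1000 + 7×100 + 4×10 + 9 = 4749 (decimal)
Compute 9215 + 4749 = 13964
13964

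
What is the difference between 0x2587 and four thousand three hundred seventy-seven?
Convert 0x2587 (hexadecimal) → 2×4096 + 5×256 + 8×16 + 7 = 9607 (decimal)
Convert four thousand three hundred seventy-seven (English words) → 4×1000 + 3×100 + 77 = 4377 (decimal)
Difference: |9607 - 4377| = 5230
5230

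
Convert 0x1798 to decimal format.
Convert 0x1798 (hexadecimal) → 1×4096 + 7×256 + 9×16 + 8 = 6040 (decimal)
6040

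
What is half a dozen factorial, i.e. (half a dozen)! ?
Convert half a dozen (colloquial) → 6 (decimal)
Compute 6! = 720
720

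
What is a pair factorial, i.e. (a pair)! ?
Convert a pair (colloquial) → 2 (decimal)
Compute 2! = 2
2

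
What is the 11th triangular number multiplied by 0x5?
Convert the 11th triangular number (triangular index) → 11×12/2 = 66 (decimal)
Convert 0x5 (hexadecimal) → 5 (decimal)
Compute 66 × 5 = 330
330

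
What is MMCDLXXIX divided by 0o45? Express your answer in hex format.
Convert MMCDLXXIX (Roman numeral) → 1000 + 1000 + 400 + 50 + 10 + 10 + 9 = 2479 (decimal)
Convert 0o45 (octal) → 4×8 + 5 = 37 (decimal)
Compute 2479 ÷ 37 = 67
Convert 67 (decimal) → 67 = 4×16 + 3 → 0x43 (hexadecimal)
0x43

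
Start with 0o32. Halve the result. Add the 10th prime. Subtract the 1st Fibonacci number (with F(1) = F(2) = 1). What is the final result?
Convert 0o32 (octal) → 3×8 + 2 = 26 (decimal)
Start: 26
26 ÷ 2 = 13
Convert the 10th prime (prime index) → 29 (decimal)
13 + 29 = 42
Convert the 1st Fibonacci number (with F(1) = F(2) = 1) (Fibonacci index) → 1 (decimal)
42 - 1 = 41
41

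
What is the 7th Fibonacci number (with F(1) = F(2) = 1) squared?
The 7th Fibonacci number (with F(1) = F(2) = 1): 1, 1, 2, 3, 5, 8, 13 → 13
Compute 13² = 13 × 13 = 169
169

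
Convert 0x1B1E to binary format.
Convert 0x1B1E (hexadecimal) → 1×4096 + 11×256 + 1×16 + 14 = 6942 (decimal)
Convert 6942 (decimal) → 6942 = 4096 + 2048 + 512 + 256 + 16 + 8 + 4 + 2 → 0b1101100011110 (binary)
0b1101100011110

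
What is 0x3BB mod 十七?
Convert 0x3BB (hexadecimal) → 3×256 + 11×16 + 11 = 955 (decimal)
Convert 十七 (Chinese numeral) → 1×10 + 7 = 17 (decimal)
Compute 955 mod 17 = 3
3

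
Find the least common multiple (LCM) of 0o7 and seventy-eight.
Convert 0o7 (octal) → 7 (decimal)
Convert seventy-eight (English words) → 78 (decimal)
Compute lcm(7, 78) = 546
546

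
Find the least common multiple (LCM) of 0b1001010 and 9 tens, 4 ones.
Convert 0b1001010 (binary) → 64 + 8 + 2 = 74 (decimal)
Convert 9 tens, 4 ones (place-value notation) → 9×10 + 4 = 94 (decimal)
Compute lcm(74, 94) = 3478
3478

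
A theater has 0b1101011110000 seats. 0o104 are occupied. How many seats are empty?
Convert 0b1101011110000 (binary) → 4096 + 2048 + 512 + 128 + 64 + 32 + 16 = 6896 (decimal)
Convert 0o104 (octal) → 1×64 + 4 = 68 (decimal)
Compute 6896 - 68 = 6828
6828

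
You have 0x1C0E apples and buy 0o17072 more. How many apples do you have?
Convert 0x1C0E (hexadecimal) → 1×4096 + 12×256 + 14 = 7182 (decimal)
Convert 0o17072 (octal) → 1×4096 + 7×512 + 7×8 + 2 = 7738 (decimal)
Compute 7182 + 7738 = 14920
14920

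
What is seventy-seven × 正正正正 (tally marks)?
Convert seventy-seven (English words) → 77 (decimal)
Convert 正正正正 (tally marks) → 5 + 5 + 5 + 5 = 20 (decimal)
Compute 77 × 20 = 1540
1540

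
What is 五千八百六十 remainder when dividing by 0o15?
Convert 五千八百六十 (Chinese numeral) → 5×1000 + 8×100 + 6×10 = 5860 (decimal)
Convert 0o15 (octal) → 1×8 + 5 = 13 (decimal)
Compute 5860 mod 13 = 10
10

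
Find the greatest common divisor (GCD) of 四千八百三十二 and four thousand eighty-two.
Convert 四千八百三十二 (Chinese numeral) → 4×1000 + 8×100 + 3×10 + 2 = 4832 (decimal)
Convert four thousand eighty-two (English words) → 4×1000 + 82 = 4082 (decimal)
Compute gcd(4832, 4082) = 2
2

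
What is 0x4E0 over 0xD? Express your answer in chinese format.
Convert 0x4E0 (hexadecimal) → 4×256 + 14×16 = 1248 (decimal)
Convert 0xD (hexadecimal) → 13 (decimal)
Compute 1248 ÷ 13 = 96
Convert 96 (decimal) → 96 = 9×10 + 6 → 九十六 (Chinese numeral)
九十六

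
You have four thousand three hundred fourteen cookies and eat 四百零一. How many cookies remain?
Convert four thousand three hundred fourteen (English words) → 4×1000 + 3×100 + 14 = 4314 (decimal)
Convert 四百零一 (Chinese numeral) → 4×100 + 1 = 401 (decimal)
Compute 4314 - 401 = 3913
3913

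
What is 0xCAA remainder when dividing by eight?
Convert 0xCAA (hexadecimal) → 12×256 + 10×16 + 10 = 3242 (decimal)
Convert eight (English words) → 8 (decimal)
Compute 3242 mod 8 = 2
2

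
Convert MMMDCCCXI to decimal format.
Convert MMMDCCCXI (Roman numeral) → 1000 + 1000 + 1000 + 500 + 100 + 100 + 100 + 10 + 1 = 3811 (decimal)
3811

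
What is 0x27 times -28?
Convert 0x27 (hexadecimal) → 2×16 + 7 = 39 (decimal)
Compute 39 × -28 = -1092
-1092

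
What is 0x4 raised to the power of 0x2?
Convert 0x4 (hexadecimal) → 4 (decimal)
Convert 0x2 (hexadecimal) → 2 (decimal)
Compute 4 ^ 2 = 16
16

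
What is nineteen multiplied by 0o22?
Convert nineteen (English words) → 19 (decimal)
Convert 0o22 (octal) → 2×8 + 2 = 18 (decimal)
Compute 19 × 18 = 342
342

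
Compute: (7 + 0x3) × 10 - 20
Convert 0x3 (hexadecimal) → 3 (decimal)
Expression in decimal: (7 + 3) × 10 - 20
Parentheses first: 7 + 3 = 10
Multiply: 10 × 10 = 100
Subtract: 100 - 20 = 80
80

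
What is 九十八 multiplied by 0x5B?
Convert 九十八 (Chinese numeral) → 9×10 + 8 = 98 (decimal)
Convert 0x5B (hexadecimal) → 5×16 + 11 = 91 (decimal)
Compute 98 × 91 = 8918
8918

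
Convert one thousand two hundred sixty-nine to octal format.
Convert one thousand two hundred sixty-nine (English words) → 1×1000 + 2×100 + 69 = 1269 (decimal)
Convert 1269 (decimal) → 1269 = 2×512 + 3×64 + 6×8 + 5 → 0o2365 (octal)
0o2365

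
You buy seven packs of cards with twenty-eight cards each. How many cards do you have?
Convert twenty-eight (English words) → 28 (decimal)
Convert seven (English words) → 7 (decimal)
Compute 28 × 7 = 196
196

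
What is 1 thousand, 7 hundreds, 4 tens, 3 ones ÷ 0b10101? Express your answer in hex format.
Convert 1 thousand, 7 hundreds, 4 tens, 3 ones (place-value notation) → 1×1000 + 7×100 + 4×10 + 3 = 1743 (decimal)
Convert 0b10101 (binary) → 16 + 4 + 1 = 21 (decimal)
Compute 1743 ÷ 21 = 83
Convert 83 (decimal) → 83 = 5×16 + 3 → 0x53 (hexadecimal)
0x53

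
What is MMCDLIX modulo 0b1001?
Convert MMCDLIX (Roman numeral) → 1000 + 1000 + 400 + 50 + 9 = 2459 (decimal)
Convert 0b1001 (binary) → 8 + 1 = 9 (decimal)
Compute 2459 mod 9 = 2
2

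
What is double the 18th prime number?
The 18th prime number = 61
Compute 61 × 2 = 122
122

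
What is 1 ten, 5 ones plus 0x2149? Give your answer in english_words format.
Convert 1 ten, 5 ones (place-value notation) → 1×10 + 5 = 15 (decimal)
Convert 0x2149 (hexadecimal) → 2×4096 + 1×256 + 4×16 + 9 = 8521 (decimal)
Compute 15 + 8521 = 8536
Convert 8536 (decimal) → 8536 = 8×1000 + 5×100 + 36 → eight thousand five hundred thirty-six (English words)
eight thousand five hundred thirty-six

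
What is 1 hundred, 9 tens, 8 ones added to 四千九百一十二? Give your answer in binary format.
Convert 1 hundred, 9 tens, 8 ones (place-value notation) → 1×100 + 9×10 + 8 = 198 (decimal)
Convert 四千九百一十二 (Chinese numeral) → 4×1000 + 9×100 + 1×10 + 2 = 4912 (decimal)
Compute 198 + 4912 = 5110
Convert 5110 (decimal) → 5110 = 4096 + 512 + 256 + 128 + 64 + 32 + 16 + 4 + 2 → 0b1001111110110 (binary)
0b1001111110110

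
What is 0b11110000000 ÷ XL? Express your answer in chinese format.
Convert 0b11110000000 (binary) → 1024 + 512 + 256 + 128 = 1920 (decimal)
Convert XL (Roman numeral) → 40 (decimal)
Compute 1920 ÷ 40 = 48
Convert 48 (decimal) → 48 = 4×10 + 8 → 四十八 (Chinese numeral)
四十八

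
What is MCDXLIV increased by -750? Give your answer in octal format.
Convert MCDXLIV (Roman numeral) → 1000 + 400 + 40 + 4 = 1444 (decimal)
Compute 1444 + -750 = 694
Convert 694 (decimal) → 694 = 1×512 + 2×64 + 6×8 + 6 → 0o1266 (octal)
0o1266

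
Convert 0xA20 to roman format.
Convert 0xA20 (hexadecimal) → 10×256 + 2×16 = 2592 (decimal)
Convert 2592 (decimal) → 2592 = 1000 + 1000 + 500 + 90 + 1 + 1 → MMDXCII (Roman numeral)
MMDXCII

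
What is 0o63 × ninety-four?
Convert 0o63 (octal) → 6×8 + 3 = 51 (decimal)
Convert ninety-four (English words) → 94 (decimal)
Compute 51 × 94 = 4794
4794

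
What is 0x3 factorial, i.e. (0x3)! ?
Convert 0x3 (hexadecimal) → 3 (decimal)
Compute 3! = 6
6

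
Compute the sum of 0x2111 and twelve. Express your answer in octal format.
Convert 0x2111 (hexadecimal) → 2×4096 + 1×256 + 1×16 + 1 = 8465 (decimal)
Convert twelve (English words) → 12 (decimal)
Compute 8465 + 12 = 8477
Convert 8477 (decimal) → 8477 = 2×4096 + 4×64 + 3×8 + 5 → 0o20435 (octal)
0o20435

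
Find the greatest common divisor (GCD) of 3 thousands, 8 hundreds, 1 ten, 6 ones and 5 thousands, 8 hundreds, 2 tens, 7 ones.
Convert 3 thousands, 8 hundreds, 1 ten, 6 ones (place-value notation) → 3×1000 + 8×100 + 1×10 + 6 = 3816 (decimal)
Convert 5 thousands, 8 hundreds, 2 tens, 7 ones (place-value notation) → 5×1000 + 8×100 + 2×10 + 7 = 5827 (decimal)
Compute gcd(3816, 5827) = 1
1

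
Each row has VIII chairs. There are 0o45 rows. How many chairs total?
Convert VIII (Roman numeral) → 5 + 1 + 1 + 1 = 8 (decimal)
Convert 0o45 (octal) → 4×8 + 5 = 37 (decimal)
Compute 8 × 37 = 296
296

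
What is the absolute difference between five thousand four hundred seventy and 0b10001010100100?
Convert five thousand four hundred seventy (English words) → 5×1000 + 4×100 + 70 = 5470 (decimal)
Convert 0b10001010100100 (binary) → 8192 + 512 + 128 + 32 + 4 = 8868 (decimal)
Compute |5470 - 8868| = 3398
3398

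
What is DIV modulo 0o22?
Convert DIV (Roman numeral) → 500 + 4 = 504 (decimal)
Convert 0o22 (octal) → 2×8 + 2 = 18 (decimal)
Compute 504 mod 18 = 0
0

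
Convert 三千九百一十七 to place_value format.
Convert 三千九百一十七 (Chinese numeral) → 3×1000 + 9×100 + 1×10 + 7 = 3917 (decimal)
Convert 3917 (decimal) → 3917 = 3×1000 + 9×100 + 1×10 + 7 → 3 thousands, 9 hundreds, 1 ten, 7 ones (place-value notation)
3 thousands, 9 hundreds, 1 ten, 7 ones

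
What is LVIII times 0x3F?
Convert LVIII (Roman numeral) → 50 + 5 + 1 + 1 + 1 = 58 (decimal)
Convert 0x3F (hexadecimal) → 3×16 + 15 = 63 (decimal)
Compute 58 × 63 = 3654
3654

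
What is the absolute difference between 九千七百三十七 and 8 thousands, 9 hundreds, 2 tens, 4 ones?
Convert 九千七百三十七 (Chinese numeral) → 9×1000 + 7×100 + 3×10 + 7 = 9737 (decimal)
Convert 8 thousands, 9 hundreds, 2 tens, 4 ones (place-value notation) → 8×1000 + 9×100 + 2×10 + 4 = 8924 (decimal)
Compute |9737 - 8924| = 813
813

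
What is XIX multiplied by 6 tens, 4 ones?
Convert XIX (Roman numeral) → 10 + 9 = 19 (decimal)
Convert 6 tens, 4 ones (place-value notation) → 6×10 + 4 = 64 (decimal)
Compute 19 × 64 = 1216
1216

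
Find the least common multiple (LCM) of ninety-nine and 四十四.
Convert ninety-nine (English words) → 99 (decimal)
Convert 四十四 (Chinese numeral) → 4×10 + 4 = 44 (decimal)
Compute lcm(99, 44) = 396
396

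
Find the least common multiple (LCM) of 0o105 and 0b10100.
Convert 0o105 (octal) → 1×64 + 5 = 69 (decimal)
Convert 0b10100 (binary) → 16 + 4 = 20 (decimal)
Compute lcm(69, 20) = 1380
1380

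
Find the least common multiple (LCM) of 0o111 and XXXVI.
Convert 0o111 (octal) → 1×64 + 1×8 + 1 = 73 (decimal)
Convert XXXVI (Roman numeral) → 10 + 10 + 10 + 5 + 1 = 36 (decimal)
Compute lcm(73, 36) = 2628
2628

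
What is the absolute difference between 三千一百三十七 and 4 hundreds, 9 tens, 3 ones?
Convert 三千一百三十七 (Chinese numeral) → 3×1000 + 1×100 + 3×10 + 7 = 3137 (decimal)
Convert 4 hundreds, 9 tens, 3 ones (place-value notation) → 4×100 + 9×10 + 3 = 493 (decimal)
Compute |3137 - 493| = 2644
2644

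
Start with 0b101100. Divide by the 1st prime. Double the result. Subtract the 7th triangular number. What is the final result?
Convert 0b101100 (binary) → 32 + 8 + 4 = 44 (decimal)
Start: 44
Convert the 1st prime (prime index) → 2 (decimal)
44 ÷ 2 = 22
22 × 2 = 44
Convert the 7th triangular number (triangular index) → 7×8/2 = 28 (decimal)
44 - 28 = 16
16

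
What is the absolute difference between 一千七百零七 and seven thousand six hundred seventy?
Convert 一千七百零七 (Chinese numeral) → 1×1000 + 7×100 + 7 = 1707 (decimal)
Convert seven thousand six hundred seventy (English words) → 7×1000 + 6×100 + 70 = 7670 (decimal)
Compute |1707 - 7670| = 5963
5963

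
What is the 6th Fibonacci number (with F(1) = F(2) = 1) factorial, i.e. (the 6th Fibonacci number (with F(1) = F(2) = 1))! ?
Convert the 6th Fibonacci number (with F(1) = F(2) = 1) (Fibonacci index) → 1, 1, 2, 3, 5, 8 → 8 (decimal)
Compute 8! = 40320
40320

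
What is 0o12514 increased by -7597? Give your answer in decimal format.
Convert 0o12514 (octal) → 1×4096 + 2×512 + 5×64 + 1×8 + 4 = 5452 (decimal)
Compute 5452 + -7597 = -2145
-2145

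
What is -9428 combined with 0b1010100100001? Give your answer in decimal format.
Convert 0b1010100100001 (binary) → 4096 + 1024 + 256 + 32 + 1 = 5409 (decimal)
Compute -9428 + 5409 = -4019
-4019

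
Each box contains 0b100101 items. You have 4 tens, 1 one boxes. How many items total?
Convert 0b100101 (binary) → 32 + 4 + 1 = 37 (decimal)
Convert 4 tens, 1 one (place-value notation) → 4×10 + 1 = 41 (decimal)
Compute 37 × 41 = 1517
1517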